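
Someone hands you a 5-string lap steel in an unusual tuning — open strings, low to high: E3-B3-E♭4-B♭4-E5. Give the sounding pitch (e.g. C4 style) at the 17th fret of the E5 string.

A6

E5 is MIDI 76. Adding 17 gives 93, which is A6.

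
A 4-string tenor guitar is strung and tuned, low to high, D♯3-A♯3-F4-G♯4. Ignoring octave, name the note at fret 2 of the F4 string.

G

F4 is MIDI 65. Adding 2 gives 67; 67 mod 12 = 7, i.e. G.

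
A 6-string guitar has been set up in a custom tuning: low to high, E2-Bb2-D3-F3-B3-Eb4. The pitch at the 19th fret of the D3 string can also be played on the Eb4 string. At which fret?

Fret 19 on D3 is MIDI 50 + 19 = 69 (A4). On the Eb4 string (open MIDI 63), that pitch is 69 − 63 = fret 6.

6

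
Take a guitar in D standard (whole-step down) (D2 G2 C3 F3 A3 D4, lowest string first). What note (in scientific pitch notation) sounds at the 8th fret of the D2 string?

A#2

The open D2 string plus 8 semitones: D–D#–E–F–F#–G–G#–A–A#.
No B→C boundary is crossed, so the octave stays at 2.
(Equivalently spelled Bb2.)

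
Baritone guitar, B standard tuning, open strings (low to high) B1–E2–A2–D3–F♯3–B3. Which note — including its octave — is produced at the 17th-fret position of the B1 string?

E3

Each fret is one semitone, so B1 + 17 = E3.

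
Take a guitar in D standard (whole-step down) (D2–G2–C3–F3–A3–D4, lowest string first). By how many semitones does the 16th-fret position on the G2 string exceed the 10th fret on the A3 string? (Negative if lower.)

G2 at fret 16 → B3 (MIDI 59); A3 at fret 10 → G4 (MIDI 67).
59 − 67 = -8, so the two pitches are 8 semitones apart.

-8 semitones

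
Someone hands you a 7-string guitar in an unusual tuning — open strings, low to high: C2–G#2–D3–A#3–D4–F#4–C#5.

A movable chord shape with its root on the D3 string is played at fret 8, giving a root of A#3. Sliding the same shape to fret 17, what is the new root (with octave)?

Moving from fret 8 to fret 17 shifts the root by 9 semitones.
A#3 up 9 semitones is G4.

G4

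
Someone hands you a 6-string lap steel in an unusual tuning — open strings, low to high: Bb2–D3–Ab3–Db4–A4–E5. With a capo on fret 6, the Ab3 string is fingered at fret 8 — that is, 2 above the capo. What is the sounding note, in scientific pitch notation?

The capo raises the open Ab3 by 6 semitones to D4; fretting 2 more gives Ab3 + 6 + 2 = Ab3 + 8 semitones = E4.

E4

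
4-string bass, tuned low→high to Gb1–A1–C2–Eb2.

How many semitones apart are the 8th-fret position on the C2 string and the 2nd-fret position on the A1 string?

C2 at fret 8 → Ab2 (MIDI 44); A1 at fret 2 → B1 (MIDI 35).
44 − 35 = 9, so the two pitches are 9 semitones apart, with Ab2 the higher.

9 semitones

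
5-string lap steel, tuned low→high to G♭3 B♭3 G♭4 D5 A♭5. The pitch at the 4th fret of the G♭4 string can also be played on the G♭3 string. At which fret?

16

Fret 4 on G♭4 is MIDI 66 + 4 = 70 (B♭4). On the G♭3 string (open MIDI 54), that pitch is 70 − 54 = fret 16.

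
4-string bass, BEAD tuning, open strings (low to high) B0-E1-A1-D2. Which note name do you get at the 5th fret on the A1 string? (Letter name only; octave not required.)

D

Each fret is one semitone, so A1 + 5 = D.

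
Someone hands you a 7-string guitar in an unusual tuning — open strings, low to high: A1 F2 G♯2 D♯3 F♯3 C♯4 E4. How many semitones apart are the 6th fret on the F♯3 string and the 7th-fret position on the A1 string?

20 semitones

F♯3 at fret 6 → C4 (MIDI 60); A1 at fret 7 → E2 (MIDI 40).
60 − 40 = 20, so the two pitches are 20 semitones apart, with C4 the higher.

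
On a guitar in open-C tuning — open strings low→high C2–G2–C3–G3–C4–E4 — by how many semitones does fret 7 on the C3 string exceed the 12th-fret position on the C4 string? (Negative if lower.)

C3 at fret 7 → G3 (MIDI 55); C4 at fret 12 → C5 (MIDI 72).
55 − 72 = -17, so the two pitches are 17 semitones apart.

-17 semitones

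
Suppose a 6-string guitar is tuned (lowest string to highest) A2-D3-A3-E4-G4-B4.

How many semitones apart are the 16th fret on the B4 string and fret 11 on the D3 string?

26 semitones

B4 at fret 16 → D♯6 (MIDI 87); D3 at fret 11 → C♯4 (MIDI 61).
87 − 61 = 26, so the two pitches are 26 semitones apart, with D♯6 the higher.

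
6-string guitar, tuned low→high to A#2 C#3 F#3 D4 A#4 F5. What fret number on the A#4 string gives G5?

G5 is 9 semitones above the open A#4 (A#–B–C–C#–D–D#–E–F–F#–G), so it sits at fret 9.

9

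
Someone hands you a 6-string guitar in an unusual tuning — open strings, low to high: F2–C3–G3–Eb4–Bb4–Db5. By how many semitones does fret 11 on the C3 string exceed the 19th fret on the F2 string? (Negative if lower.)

-1 semitone

C3 at fret 11 → B3 (MIDI 59); F2 at fret 19 → C4 (MIDI 60).
59 − 60 = -1, so the two pitches are 1 semitone apart.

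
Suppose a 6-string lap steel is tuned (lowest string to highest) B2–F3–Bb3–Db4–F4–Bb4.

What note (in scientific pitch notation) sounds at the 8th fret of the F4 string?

Db5

F4 is MIDI 65. Adding 8 gives 73, which is Db5.
(Equivalently spelled C#5.)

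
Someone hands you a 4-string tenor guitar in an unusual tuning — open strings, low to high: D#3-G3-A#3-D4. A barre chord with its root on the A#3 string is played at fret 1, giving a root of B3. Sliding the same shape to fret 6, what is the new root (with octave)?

Moving from fret 1 to fret 6 shifts the root by 5 semitones.
B3 up 5 semitones is E4.

E4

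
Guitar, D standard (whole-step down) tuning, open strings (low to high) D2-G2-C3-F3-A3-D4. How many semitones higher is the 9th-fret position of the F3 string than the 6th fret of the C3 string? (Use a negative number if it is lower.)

F3 at fret 9 → D4 (MIDI 62); C3 at fret 6 → F#3 (MIDI 54).
62 − 54 = 8, so the two pitches are 8 semitones apart.

8 semitones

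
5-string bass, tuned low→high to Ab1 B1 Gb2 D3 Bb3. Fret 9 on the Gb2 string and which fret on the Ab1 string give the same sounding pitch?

19

Fret 9 on Gb2 is MIDI 42 + 9 = 51 (Eb3). On the Ab1 string (open MIDI 32), that pitch is 51 − 32 = fret 19.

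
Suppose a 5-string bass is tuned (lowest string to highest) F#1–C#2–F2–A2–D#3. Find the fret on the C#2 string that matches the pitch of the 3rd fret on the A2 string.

A2 at fret 3 is A2 + 3 semitones = C3.
The open C#2 string is 8 semitones below the open A2, so the same pitch on the C#2 string lies at fret 3 + 8 = 11.

11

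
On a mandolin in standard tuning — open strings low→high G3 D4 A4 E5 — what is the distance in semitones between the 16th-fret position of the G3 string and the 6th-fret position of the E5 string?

G3 at fret 16 → B4 (MIDI 71); E5 at fret 6 → A#5 (MIDI 82).
71 − 82 = -11, so the two pitches are 11 semitones apart, with A#5 the higher.

11 semitones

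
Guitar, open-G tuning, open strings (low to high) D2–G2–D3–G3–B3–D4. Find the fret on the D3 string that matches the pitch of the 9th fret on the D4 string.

21

Fret 9 on D4 is MIDI 62 + 9 = 71 (B4). On the D3 string (open MIDI 50), that pitch is 71 − 50 = fret 21.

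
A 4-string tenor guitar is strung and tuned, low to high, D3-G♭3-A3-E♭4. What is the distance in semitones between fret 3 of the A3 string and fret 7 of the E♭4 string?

A3 at fret 3 → C4 (MIDI 60); E♭4 at fret 7 → B♭4 (MIDI 70).
60 − 70 = -10, so the two pitches are 10 semitones apart, with B♭4 the higher.

10 semitones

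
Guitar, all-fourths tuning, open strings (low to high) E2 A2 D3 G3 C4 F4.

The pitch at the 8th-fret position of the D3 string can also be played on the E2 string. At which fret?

18

D3 at fret 8 is D3 + 8 semitones = A#3.
The open E2 string is 10 semitones below the open D3, so the same pitch on the E2 string lies at fret 8 + 10 = 18.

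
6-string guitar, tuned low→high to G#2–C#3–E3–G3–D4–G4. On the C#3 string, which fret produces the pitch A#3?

9

A#3 is 9 semitones above the open C#3 (C#–D–D#–E–F–F#–G–G#–A–A#), so it sits at fret 9.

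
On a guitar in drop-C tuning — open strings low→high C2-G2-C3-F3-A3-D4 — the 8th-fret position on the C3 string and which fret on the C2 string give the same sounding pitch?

20

C3 at fret 8 is C3 + 8 semitones = G#3.
The open C2 string is 12 semitones below the open C3, so the same pitch on the C2 string lies at fret 8 + 12 = 20.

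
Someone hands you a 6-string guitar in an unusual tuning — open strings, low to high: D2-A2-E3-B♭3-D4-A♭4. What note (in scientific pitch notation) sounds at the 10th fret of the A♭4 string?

G♭5

A♭4 is MIDI 68. Adding 10 gives 78, which is G♭5.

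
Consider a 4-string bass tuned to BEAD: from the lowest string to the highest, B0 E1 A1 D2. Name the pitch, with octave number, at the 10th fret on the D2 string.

Each fret is one semitone, so D2 + 10 = C3.

C3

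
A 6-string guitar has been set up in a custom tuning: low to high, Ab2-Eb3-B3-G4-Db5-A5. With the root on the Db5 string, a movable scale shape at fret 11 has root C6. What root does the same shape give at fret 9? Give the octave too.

Moving from fret 11 to fret 9 shifts the root by -2 semitones.
C6 down 2 semitones is Bb5.

Bb5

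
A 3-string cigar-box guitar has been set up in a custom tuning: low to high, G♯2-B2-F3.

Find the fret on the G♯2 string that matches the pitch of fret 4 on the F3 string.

13

Fret 4 on F3 is MIDI 53 + 4 = 57 (A3). On the G♯2 string (open MIDI 44), that pitch is 57 − 44 = fret 13.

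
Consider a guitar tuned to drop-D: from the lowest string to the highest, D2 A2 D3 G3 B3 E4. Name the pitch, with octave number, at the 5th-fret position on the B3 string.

The open B3 string plus 5 semitones: B–C–C#–D–D#–E.
The walk passes from B into C once, so the octave number goes from 3 to 4.

E4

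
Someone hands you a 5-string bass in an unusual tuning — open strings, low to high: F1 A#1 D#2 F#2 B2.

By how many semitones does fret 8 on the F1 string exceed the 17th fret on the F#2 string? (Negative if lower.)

-22 semitones

F1 at fret 8 → C#2 (MIDI 37); F#2 at fret 17 → B3 (MIDI 59).
37 − 59 = -22, so the two pitches are 22 semitones apart.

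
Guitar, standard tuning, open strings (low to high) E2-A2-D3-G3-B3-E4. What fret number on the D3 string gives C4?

C4 is 10 semitones above the open D3 (D–D#–E–F–…–A#–B–C), so it sits at fret 10.

10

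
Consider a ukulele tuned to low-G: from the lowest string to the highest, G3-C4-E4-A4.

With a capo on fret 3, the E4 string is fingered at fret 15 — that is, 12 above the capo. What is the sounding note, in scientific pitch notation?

G5

The capo raises the open E4 by 3 semitones to G4; fretting 12 more gives E4 + 3 + 12 = E4 + 15 semitones = G5.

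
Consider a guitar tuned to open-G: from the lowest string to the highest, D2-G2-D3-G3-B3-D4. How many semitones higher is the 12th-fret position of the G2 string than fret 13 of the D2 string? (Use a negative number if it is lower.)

4 semitones

G2 at fret 12 → G3 (MIDI 55); D2 at fret 13 → D♯3 (MIDI 51).
55 − 51 = 4, so the two pitches are 4 semitones apart.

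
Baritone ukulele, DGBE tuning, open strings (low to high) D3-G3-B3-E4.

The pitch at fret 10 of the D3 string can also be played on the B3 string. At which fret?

1

D3 at fret 10 is D3 + 10 semitones = C4.
The open B3 string is 9 semitones above the open D3, so the same pitch on the B3 string lies at fret 10 − 9 = 1.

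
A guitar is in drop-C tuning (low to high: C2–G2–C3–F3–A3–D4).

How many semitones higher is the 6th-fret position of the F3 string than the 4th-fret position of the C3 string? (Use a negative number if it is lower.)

F3 at fret 6 → B3 (MIDI 59); C3 at fret 4 → E3 (MIDI 52).
59 − 52 = 7, so the two pitches are 7 semitones apart.

7 semitones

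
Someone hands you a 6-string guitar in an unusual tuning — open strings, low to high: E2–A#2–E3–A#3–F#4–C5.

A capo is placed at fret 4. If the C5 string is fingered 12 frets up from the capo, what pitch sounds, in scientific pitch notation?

The capo raises the open C5 by 4 semitones to E5; fretting 12 more gives C5 + 4 + 12 = C5 + 16 semitones = E6.

E6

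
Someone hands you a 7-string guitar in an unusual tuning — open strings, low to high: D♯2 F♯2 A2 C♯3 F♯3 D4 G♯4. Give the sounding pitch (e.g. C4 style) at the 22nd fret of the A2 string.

G4

Each fret is one semitone, so A2 + 22 = G4.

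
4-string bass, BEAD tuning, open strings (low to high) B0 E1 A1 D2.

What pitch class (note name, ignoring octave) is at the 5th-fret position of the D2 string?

D2 is MIDI 38. Adding 5 gives 43; 43 mod 12 = 7, i.e. G.

G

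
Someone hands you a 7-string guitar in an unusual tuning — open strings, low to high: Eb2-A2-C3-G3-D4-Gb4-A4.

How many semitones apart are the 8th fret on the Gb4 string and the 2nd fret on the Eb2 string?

Gb4 at fret 8 → D5 (MIDI 74); Eb2 at fret 2 → F2 (MIDI 41).
74 − 41 = 33, so the two pitches are 33 semitones apart, with D5 the higher.

33 semitones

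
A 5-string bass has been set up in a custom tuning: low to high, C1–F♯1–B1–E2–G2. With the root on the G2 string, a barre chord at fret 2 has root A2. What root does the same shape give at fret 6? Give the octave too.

C♯3

Moving from fret 2 to fret 6 shifts the root by 4 semitones.
A2 up 4 semitones is C♯3.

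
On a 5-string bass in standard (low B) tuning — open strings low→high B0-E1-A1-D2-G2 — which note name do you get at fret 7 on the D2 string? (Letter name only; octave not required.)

A

The open D2 string plus 7 semitones: D–D#–E–F–F#–G–G#–A.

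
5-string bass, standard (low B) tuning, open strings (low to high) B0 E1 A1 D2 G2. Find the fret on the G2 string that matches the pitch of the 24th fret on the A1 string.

Fret 24 on A1 is MIDI 33 + 24 = 57 (A3). On the G2 string (open MIDI 43), that pitch is 57 − 43 = fret 14.

14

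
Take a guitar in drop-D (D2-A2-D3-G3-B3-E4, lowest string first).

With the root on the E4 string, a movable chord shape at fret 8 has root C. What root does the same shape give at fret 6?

A♯

Moving from fret 8 to fret 6 shifts the root by -2 semitones.
C down 2 semitones is A♯.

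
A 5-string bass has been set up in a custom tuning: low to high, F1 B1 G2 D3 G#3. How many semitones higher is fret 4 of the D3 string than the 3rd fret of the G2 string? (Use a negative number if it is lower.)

D3 at fret 4 → F#3 (MIDI 54); G2 at fret 3 → A#2 (MIDI 46).
54 − 46 = 8, so the two pitches are 8 semitones apart.

8 semitones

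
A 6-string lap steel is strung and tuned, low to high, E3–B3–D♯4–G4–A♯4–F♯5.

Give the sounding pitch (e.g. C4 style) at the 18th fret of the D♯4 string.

Each fret is one semitone, so D♯4 + 18 = A5.

A5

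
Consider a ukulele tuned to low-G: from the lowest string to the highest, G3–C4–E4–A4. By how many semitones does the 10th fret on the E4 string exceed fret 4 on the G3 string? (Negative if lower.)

E4 at fret 10 → D5 (MIDI 74); G3 at fret 4 → B3 (MIDI 59).
74 − 59 = 15, so the two pitches are 15 semitones apart.

15 semitones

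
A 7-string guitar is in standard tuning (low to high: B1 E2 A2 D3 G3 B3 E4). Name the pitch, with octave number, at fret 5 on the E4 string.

Each fret is one semitone, so E4 + 5 = A4.

A4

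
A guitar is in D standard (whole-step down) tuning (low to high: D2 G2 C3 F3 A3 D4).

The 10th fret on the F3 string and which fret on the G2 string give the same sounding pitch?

20

Fret 10 on F3 is MIDI 53 + 10 = 63 (D♯4). On the G2 string (open MIDI 43), that pitch is 63 − 43 = fret 20.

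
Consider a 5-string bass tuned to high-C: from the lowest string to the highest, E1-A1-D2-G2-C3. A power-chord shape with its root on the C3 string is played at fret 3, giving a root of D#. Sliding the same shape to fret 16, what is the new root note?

Moving from fret 3 to fret 16 shifts the root by 13 semitones.
D# up 13 semitones is E.

E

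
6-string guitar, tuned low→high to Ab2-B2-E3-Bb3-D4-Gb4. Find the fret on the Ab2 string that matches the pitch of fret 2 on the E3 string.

E3 at fret 2 is E3 + 2 semitones = Gb3.
The open Ab2 string is 8 semitones below the open E3, so the same pitch on the Ab2 string lies at fret 2 + 8 = 10.

10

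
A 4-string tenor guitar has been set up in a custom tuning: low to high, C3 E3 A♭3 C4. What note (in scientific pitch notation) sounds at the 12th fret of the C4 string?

C5

The open C4 string plus 12 semitones: C–Db–D–Eb–…–Bb–B–C.
The walk passes from B into C once, so the octave number goes from 4 to 5.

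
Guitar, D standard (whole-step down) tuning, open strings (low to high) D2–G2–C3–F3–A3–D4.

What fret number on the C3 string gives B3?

11

B3 is 11 semitones above the open C3 (C–C#–D–D#–…–A–A#–B), so it sits at fret 11.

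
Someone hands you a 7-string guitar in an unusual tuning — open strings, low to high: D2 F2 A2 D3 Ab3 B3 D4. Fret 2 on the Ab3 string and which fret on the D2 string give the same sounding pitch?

Fret 2 on Ab3 is MIDI 56 + 2 = 58 (Bb3). On the D2 string (open MIDI 38), that pitch is 58 − 38 = fret 20.

20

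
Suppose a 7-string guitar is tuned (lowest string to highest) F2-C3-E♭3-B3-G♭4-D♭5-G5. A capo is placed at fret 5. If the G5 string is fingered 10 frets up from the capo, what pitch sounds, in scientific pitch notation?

B♭6

The capo raises the open G5 by 5 semitones to C6; fretting 10 more gives G5 + 5 + 10 = G5 + 15 semitones = B♭6.
(Also written A♯.)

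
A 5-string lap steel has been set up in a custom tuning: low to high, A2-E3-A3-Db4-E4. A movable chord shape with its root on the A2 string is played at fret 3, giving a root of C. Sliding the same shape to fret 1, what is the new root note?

Moving from fret 3 to fret 1 shifts the root by -2 semitones.
C down 2 semitones is Bb.

Bb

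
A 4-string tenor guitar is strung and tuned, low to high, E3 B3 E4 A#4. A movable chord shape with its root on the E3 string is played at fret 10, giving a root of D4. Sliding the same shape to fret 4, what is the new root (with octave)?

G#3

Moving from fret 10 to fret 4 shifts the root by -6 semitones.
D4 down 6 semitones is G#3.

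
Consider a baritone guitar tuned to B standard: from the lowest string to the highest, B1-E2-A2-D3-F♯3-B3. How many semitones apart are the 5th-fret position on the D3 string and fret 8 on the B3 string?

D3 at fret 5 → G3 (MIDI 55); B3 at fret 8 → G4 (MIDI 67).
55 − 67 = -12, so the two pitches are 12 semitones apart, with G4 the higher.

12 semitones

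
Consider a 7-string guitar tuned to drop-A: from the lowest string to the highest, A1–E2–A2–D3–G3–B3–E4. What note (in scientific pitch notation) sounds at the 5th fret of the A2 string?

D3

A2 is MIDI 45. Adding 5 gives 50, which is D3.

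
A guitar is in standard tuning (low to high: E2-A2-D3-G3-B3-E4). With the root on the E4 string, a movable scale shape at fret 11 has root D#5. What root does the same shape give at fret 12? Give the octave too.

E5

Moving from fret 11 to fret 12 shifts the root by 1 semitone.
D#5 up 1 semitone is E5.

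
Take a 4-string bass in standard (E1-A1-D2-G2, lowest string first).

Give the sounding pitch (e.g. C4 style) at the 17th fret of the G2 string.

C4

Each fret is one semitone, so G2 + 17 = C4.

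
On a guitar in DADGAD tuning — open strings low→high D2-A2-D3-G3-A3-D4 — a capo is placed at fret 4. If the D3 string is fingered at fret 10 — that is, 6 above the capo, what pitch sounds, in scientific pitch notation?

C4

The capo raises the open D3 by 4 semitones to F#3; fretting 6 more gives D3 + 4 + 6 = D3 + 10 semitones = C4.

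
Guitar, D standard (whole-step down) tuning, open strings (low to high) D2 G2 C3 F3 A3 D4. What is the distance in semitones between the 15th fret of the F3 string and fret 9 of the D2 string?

F3 at fret 15 → G#4 (MIDI 68); D2 at fret 9 → B2 (MIDI 47).
68 − 47 = 21, so the two pitches are 21 semitones apart, with G#4 the higher.

21 semitones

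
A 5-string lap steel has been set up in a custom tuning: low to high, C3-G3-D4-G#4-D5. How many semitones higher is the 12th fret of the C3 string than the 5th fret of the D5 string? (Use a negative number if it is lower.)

-19 semitones

C3 at fret 12 → C4 (MIDI 60); D5 at fret 5 → G5 (MIDI 79).
60 − 79 = -19, so the two pitches are 19 semitones apart.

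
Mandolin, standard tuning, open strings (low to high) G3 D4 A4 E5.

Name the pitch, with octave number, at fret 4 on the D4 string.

Each fret is one semitone, so D4 + 4 = F♯4.
(Equivalently spelled G♭4.)

F♯4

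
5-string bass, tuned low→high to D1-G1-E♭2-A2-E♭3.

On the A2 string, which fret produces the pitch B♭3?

B♭3 is 13 semitones above the open A2 (A–Bb–B–C–…–Ab–A–Bb), so it sits at fret 13.

13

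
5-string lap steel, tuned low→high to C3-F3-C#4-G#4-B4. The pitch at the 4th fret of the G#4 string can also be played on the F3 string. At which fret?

Fret 4 on G#4 is MIDI 68 + 4 = 72 (C5). On the F3 string (open MIDI 53), that pitch is 72 − 53 = fret 19.

19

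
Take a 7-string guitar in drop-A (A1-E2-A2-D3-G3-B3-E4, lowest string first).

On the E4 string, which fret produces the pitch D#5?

11

D#5 is 11 semitones above the open E4 (E–F–F#–G–…–C#–D–D#), so it sits at fret 11.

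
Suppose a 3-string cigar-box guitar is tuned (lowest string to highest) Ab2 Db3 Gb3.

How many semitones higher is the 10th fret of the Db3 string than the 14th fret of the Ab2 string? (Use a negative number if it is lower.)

1 semitone

Db3 at fret 10 → B3 (MIDI 59); Ab2 at fret 14 → Bb3 (MIDI 58).
59 − 58 = 1, so the two pitches are 1 semitone apart.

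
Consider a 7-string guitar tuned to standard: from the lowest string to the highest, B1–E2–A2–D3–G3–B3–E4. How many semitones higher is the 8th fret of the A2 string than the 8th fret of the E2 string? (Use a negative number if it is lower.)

A2 at fret 8 → F3 (MIDI 53); E2 at fret 8 → C3 (MIDI 48).
53 − 48 = 5, so the two pitches are 5 semitones apart.

5 semitones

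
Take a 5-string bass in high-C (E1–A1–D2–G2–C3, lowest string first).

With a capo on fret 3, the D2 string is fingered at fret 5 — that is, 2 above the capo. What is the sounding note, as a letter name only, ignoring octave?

G

The capo raises the open D2 by 3 semitones to F2; fretting 2 more gives D2 + 3 + 2 = D2 + 5 semitones, landing on G.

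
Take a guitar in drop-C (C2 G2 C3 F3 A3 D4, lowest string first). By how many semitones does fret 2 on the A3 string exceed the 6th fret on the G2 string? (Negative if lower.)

A3 at fret 2 → B3 (MIDI 59); G2 at fret 6 → C♯3 (MIDI 49).
59 − 49 = 10, so the two pitches are 10 semitones apart.

10 semitones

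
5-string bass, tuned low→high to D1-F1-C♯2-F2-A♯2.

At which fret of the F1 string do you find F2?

F2 is 12 semitones above the open F1 (F–F#–G–G#–…–D#–E–F), so it sits at fret 12.

12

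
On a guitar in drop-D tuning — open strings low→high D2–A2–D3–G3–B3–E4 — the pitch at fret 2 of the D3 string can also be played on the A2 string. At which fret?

Fret 2 on D3 is MIDI 50 + 2 = 52 (E3). On the A2 string (open MIDI 45), that pitch is 52 − 45 = fret 7.

7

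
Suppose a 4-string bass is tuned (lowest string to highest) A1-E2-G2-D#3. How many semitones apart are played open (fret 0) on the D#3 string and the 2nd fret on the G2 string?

6 semitones

D#3 at fret 0 → D#3 (MIDI 51); G2 at fret 2 → A2 (MIDI 45).
51 − 45 = 6, so the two pitches are 6 semitones apart, with D#3 the higher.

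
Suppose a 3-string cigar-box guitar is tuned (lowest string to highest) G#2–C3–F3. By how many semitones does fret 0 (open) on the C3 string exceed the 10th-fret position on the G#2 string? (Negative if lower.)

C3 at fret 0 → C3 (MIDI 48); G#2 at fret 10 → F#3 (MIDI 54).
48 − 54 = -6, so the two pitches are 6 semitones apart.

-6 semitones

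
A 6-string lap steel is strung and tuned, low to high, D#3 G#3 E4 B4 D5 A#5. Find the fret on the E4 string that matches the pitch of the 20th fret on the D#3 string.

7

Fret 20 on D#3 is MIDI 51 + 20 = 71 (B4). On the E4 string (open MIDI 64), that pitch is 71 − 64 = fret 7.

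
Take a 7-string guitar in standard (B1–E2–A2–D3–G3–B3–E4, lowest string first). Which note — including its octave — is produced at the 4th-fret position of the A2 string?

C#3

Each fret is one semitone, so A2 + 4 = C#3.
(Equivalently spelled Db3.)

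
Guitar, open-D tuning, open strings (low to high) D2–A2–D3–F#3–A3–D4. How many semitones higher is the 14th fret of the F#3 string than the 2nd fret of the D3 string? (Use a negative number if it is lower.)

16 semitones

F#3 at fret 14 → G#4 (MIDI 68); D3 at fret 2 → E3 (MIDI 52).
68 − 52 = 16, so the two pitches are 16 semitones apart.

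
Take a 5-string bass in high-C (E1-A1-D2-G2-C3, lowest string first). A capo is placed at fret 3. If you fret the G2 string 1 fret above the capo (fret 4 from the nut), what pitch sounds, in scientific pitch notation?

The capo raises the open G2 by 3 semitones to A#2; fretting 1 more gives G2 + 3 + 1 = G2 + 4 semitones = B2.

B2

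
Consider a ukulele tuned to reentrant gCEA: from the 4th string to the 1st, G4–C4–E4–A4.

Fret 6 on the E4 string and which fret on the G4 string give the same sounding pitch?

3

Fret 6 on E4 is MIDI 64 + 6 = 70 (A♯4). On the G4 string (open MIDI 67), that pitch is 70 − 67 = fret 3.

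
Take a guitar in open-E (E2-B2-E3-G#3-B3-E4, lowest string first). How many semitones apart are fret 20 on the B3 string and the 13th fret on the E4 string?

2 semitones

B3 at fret 20 → G5 (MIDI 79); E4 at fret 13 → F5 (MIDI 77).
79 − 77 = 2, so the two pitches are 2 semitones apart, with G5 the higher.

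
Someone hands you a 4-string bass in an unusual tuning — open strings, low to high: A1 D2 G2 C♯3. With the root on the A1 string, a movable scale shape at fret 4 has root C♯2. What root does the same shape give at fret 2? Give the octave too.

Moving from fret 4 to fret 2 shifts the root by -2 semitones.
C♯2 down 2 semitones is B1.

B1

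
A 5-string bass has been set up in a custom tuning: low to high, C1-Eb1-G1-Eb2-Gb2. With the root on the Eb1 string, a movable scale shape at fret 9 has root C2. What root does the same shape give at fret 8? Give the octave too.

B1

Moving from fret 9 to fret 8 shifts the root by -1 semitone.
C2 down 1 semitone is B1.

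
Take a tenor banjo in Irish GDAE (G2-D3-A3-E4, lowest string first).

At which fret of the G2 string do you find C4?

17

C4 is 17 semitones above the open G2 (G–G#–A–A#–…–A#–B–C), so it sits at fret 17.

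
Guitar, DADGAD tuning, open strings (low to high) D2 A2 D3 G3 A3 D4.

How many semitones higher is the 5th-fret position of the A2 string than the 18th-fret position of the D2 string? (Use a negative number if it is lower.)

A2 at fret 5 → D3 (MIDI 50); D2 at fret 18 → G#3 (MIDI 56).
50 − 56 = -6, so the two pitches are 6 semitones apart.

-6 semitones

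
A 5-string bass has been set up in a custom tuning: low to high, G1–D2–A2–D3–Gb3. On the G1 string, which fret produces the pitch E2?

9

E2 is 9 semitones above the open G1 (G–Ab–A–Bb–B–C–Db–D–Eb–E), so it sits at fret 9.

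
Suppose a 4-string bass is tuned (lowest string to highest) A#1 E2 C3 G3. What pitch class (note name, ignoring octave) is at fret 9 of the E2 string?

E2 is MIDI 40. Adding 9 gives 49; 49 mod 12 = 1, i.e. C#.
(Equivalently spelled Db.)

C#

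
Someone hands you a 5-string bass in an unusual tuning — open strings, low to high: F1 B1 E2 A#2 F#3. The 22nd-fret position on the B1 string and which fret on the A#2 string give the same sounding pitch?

Fret 22 on B1 is MIDI 35 + 22 = 57 (A3). On the A#2 string (open MIDI 46), that pitch is 57 − 46 = fret 11.

11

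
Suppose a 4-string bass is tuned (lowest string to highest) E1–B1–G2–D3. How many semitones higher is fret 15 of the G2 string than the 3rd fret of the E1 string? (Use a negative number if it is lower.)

G2 at fret 15 → A#3 (MIDI 58); E1 at fret 3 → G1 (MIDI 31).
58 − 31 = 27, so the two pitches are 27 semitones apart.

27 semitones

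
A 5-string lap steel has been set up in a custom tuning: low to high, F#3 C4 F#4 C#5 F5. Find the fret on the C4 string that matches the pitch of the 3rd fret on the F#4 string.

F#4 at fret 3 is F#4 + 3 semitones = A4.
The open C4 string is 6 semitones below the open F#4, so the same pitch on the C4 string lies at fret 3 + 6 = 9.

9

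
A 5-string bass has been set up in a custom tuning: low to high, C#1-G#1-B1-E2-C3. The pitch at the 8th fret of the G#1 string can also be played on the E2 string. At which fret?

Fret 8 on G#1 is MIDI 32 + 8 = 40 (E2). On the E2 string (open MIDI 40), that pitch is 40 − 40 = fret 0.

0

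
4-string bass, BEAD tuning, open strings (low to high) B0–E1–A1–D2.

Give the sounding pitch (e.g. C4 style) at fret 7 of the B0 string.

F#1

Each fret is one semitone, so B0 + 7 = F#1.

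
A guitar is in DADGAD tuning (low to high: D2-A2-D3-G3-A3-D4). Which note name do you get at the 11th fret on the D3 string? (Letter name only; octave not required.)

C♯

D3 is MIDI 50. Adding 11 gives 61; 61 mod 12 = 1, i.e. C♯.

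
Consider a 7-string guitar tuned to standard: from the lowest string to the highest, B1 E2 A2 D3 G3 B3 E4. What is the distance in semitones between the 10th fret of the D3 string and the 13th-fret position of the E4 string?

D3 at fret 10 → C4 (MIDI 60); E4 at fret 13 → F5 (MIDI 77).
60 − 77 = -17, so the two pitches are 17 semitones apart, with F5 the higher.

17 semitones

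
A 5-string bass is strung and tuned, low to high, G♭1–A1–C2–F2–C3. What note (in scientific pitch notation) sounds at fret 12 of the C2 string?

The open C2 string plus 12 semitones: C–Db–D–Eb–…–Bb–B–C.
The walk passes from B into C once, so the octave number goes from 2 to 3.

C3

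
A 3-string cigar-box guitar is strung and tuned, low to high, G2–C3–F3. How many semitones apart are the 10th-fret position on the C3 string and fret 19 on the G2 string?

4 semitones

C3 at fret 10 → A#3 (MIDI 58); G2 at fret 19 → D4 (MIDI 62).
58 − 62 = -4, so the two pitches are 4 semitones apart, with D4 the higher.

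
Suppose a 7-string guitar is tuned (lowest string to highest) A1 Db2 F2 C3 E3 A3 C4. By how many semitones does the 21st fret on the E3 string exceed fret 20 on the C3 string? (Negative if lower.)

5 semitones

E3 at fret 21 → Db5 (MIDI 73); C3 at fret 20 → Ab4 (MIDI 68).
73 − 68 = 5, so the two pitches are 5 semitones apart.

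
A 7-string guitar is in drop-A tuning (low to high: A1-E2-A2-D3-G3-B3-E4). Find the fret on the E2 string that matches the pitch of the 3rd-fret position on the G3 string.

18

G3 at fret 3 is G3 + 3 semitones = A#3.
The open E2 string is 15 semitones below the open G3, so the same pitch on the E2 string lies at fret 3 + 15 = 18.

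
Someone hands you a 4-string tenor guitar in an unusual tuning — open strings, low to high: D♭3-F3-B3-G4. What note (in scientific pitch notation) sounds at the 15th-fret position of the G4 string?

B♭5

G4 is MIDI 67. Adding 15 gives 82, which is B♭5.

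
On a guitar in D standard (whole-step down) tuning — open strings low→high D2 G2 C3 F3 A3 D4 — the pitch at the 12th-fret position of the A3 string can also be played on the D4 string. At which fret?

7

Fret 12 on A3 is MIDI 57 + 12 = 69 (A4). On the D4 string (open MIDI 62), that pitch is 69 − 62 = fret 7.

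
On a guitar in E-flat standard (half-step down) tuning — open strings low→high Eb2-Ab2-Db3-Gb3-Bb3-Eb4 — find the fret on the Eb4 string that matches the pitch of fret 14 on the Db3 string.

Fret 14 on Db3 is MIDI 49 + 14 = 63 (Eb4). On the Eb4 string (open MIDI 63), that pitch is 63 − 63 = fret 0.

0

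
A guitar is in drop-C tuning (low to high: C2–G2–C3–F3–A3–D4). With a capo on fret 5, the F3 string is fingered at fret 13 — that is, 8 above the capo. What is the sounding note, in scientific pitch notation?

F♯4

The capo raises the open F3 by 5 semitones to A♯3; fretting 8 more gives F3 + 5 + 8 = F3 + 13 semitones = F♯4.
(Also written G♭.)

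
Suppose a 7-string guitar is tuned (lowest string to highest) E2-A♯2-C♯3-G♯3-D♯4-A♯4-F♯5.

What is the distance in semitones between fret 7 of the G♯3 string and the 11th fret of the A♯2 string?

G♯3 at fret 7 → D♯4 (MIDI 63); A♯2 at fret 11 → A3 (MIDI 57).
63 − 57 = 6, so the two pitches are 6 semitones apart, with D♯4 the higher.

6 semitones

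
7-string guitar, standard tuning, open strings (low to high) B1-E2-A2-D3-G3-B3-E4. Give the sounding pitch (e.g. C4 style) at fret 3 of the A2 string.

C3

The open A2 string plus 3 semitones: A–A#–B–C.
The walk passes from B into C once, so the octave number goes from 2 to 3.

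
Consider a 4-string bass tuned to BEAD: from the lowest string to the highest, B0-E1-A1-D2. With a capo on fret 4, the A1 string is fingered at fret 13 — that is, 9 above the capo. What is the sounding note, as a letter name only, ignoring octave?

A#

The capo raises the open A1 by 4 semitones to C#2; fretting 9 more gives A1 + 4 + 9 = A1 + 13 semitones, landing on A#.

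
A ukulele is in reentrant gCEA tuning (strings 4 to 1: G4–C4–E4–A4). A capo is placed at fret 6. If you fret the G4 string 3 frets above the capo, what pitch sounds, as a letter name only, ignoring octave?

E

The capo raises the open G4 by 6 semitones to C♯5; fretting 3 more gives G4 + 6 + 3 = G4 + 9 semitones, landing on E.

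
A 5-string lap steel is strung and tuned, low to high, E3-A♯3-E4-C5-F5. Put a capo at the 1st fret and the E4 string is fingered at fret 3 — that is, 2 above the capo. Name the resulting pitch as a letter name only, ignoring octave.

The capo raises the open E4 by 1 semitone to F4; fretting 2 more gives E4 + 1 + 2 = E4 + 3 semitones, landing on G.

G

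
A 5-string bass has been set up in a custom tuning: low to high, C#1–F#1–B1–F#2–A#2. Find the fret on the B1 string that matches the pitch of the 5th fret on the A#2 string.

16

A#2 at fret 5 is A#2 + 5 semitones = D#3.
The open B1 string is 11 semitones below the open A#2, so the same pitch on the B1 string lies at fret 5 + 11 = 16.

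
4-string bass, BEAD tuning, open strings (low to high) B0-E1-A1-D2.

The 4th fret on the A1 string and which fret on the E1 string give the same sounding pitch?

Fret 4 on A1 is MIDI 33 + 4 = 37 (C♯2). On the E1 string (open MIDI 28), that pitch is 37 − 28 = fret 9.

9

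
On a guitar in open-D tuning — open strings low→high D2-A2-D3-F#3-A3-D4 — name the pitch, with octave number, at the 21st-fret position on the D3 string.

B4

The open D3 string plus 21 semitones: D–D#–E–F–…–A–A#–B.
The walk passes from B into C once, so the octave number goes from 3 to 4.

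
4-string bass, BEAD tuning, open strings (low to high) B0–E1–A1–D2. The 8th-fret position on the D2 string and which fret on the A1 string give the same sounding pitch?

D2 at fret 8 is D2 + 8 semitones = A#2.
The open A1 string is 5 semitones below the open D2, so the same pitch on the A1 string lies at fret 8 + 5 = 13.

13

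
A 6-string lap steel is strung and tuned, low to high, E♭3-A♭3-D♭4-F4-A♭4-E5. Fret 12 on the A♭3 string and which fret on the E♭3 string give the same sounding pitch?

17

A♭3 at fret 12 is A♭3 + 12 semitones = A♭4.
The open E♭3 string is 5 semitones below the open A♭3, so the same pitch on the E♭3 string lies at fret 12 + 5 = 17.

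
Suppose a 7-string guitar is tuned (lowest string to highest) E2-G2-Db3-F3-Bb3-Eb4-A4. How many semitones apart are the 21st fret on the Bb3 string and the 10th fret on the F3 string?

Bb3 at fret 21 → G5 (MIDI 79); F3 at fret 10 → Eb4 (MIDI 63).
79 − 63 = 16, so the two pitches are 16 semitones apart, with G5 the higher.

16 semitones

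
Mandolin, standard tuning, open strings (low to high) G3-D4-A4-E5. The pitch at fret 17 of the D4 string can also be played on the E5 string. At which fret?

Fret 17 on D4 is MIDI 62 + 17 = 79 (G5). On the E5 string (open MIDI 76), that pitch is 79 − 76 = fret 3.

3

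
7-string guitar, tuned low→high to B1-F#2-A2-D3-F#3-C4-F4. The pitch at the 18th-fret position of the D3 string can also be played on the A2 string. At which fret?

23

D3 at fret 18 is D3 + 18 semitones = G#4.
The open A2 string is 5 semitones below the open D3, so the same pitch on the A2 string lies at fret 18 + 5 = 23.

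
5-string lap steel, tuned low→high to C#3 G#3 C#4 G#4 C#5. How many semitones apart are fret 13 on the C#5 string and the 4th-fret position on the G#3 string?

C#5 at fret 13 → D6 (MIDI 86); G#3 at fret 4 → C4 (MIDI 60).
86 − 60 = 26, so the two pitches are 26 semitones apart, with D6 the higher.

26 semitones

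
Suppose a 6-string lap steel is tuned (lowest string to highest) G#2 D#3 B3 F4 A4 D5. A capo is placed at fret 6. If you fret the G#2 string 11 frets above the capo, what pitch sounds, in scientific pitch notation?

The capo raises the open G#2 by 6 semitones to D3; fretting 11 more gives G#2 + 6 + 11 = G#2 + 17 semitones = C#4.

C#4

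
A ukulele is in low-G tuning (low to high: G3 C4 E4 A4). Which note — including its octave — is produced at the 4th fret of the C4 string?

E4

The open C4 string plus 4 semitones: C–C#–D–D#–E.
No B→C boundary is crossed, so the octave stays at 4.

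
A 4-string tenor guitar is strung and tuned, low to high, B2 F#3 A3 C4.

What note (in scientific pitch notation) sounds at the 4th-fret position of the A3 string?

The open A3 string plus 4 semitones: A–A#–B–C–C#.
The walk passes from B into C once, so the octave number goes from 3 to 4.
(Equivalently spelled Db4.)

C#4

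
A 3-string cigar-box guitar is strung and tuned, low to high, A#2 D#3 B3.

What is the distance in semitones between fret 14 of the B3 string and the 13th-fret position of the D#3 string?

9 semitones

B3 at fret 14 → C#5 (MIDI 73); D#3 at fret 13 → E4 (MIDI 64).
73 − 64 = 9, so the two pitches are 9 semitones apart, with C#5 the higher.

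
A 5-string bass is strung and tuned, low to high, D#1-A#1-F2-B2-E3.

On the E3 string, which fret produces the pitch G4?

G4 is 15 semitones above the open E3 (E–F–F#–G–…–F–F#–G), so it sits at fret 15.

15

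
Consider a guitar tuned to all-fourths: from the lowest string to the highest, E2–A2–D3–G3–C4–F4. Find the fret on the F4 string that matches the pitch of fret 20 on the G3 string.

10

G3 at fret 20 is G3 + 20 semitones = D#5.
The open F4 string is 10 semitones above the open G3, so the same pitch on the F4 string lies at fret 20 − 10 = 10.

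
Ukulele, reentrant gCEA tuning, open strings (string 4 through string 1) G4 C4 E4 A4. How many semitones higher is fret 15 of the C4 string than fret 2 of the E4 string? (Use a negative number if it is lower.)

9 semitones

C4 at fret 15 → D#5 (MIDI 75); E4 at fret 2 → F#4 (MIDI 66).
75 − 66 = 9, so the two pitches are 9 semitones apart.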